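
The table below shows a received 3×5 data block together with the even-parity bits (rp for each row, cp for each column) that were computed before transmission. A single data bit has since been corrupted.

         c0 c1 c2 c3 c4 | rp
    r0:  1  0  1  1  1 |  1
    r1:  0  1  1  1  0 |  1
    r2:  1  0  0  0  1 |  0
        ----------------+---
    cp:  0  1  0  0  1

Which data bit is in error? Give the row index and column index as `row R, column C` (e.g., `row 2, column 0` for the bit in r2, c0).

row 0, column 4

Recompute each row's even parity and compare to rp:
  r0: data parity 0, sent rp 1 → mismatch
  r1: data parity 1, sent rp 1 → ok
  r2: data parity 0, sent rp 0 → ok
Recompute each column's even parity and compare to cp:
  c0: data parity 0, sent cp 0 → ok
  c1: data parity 1, sent cp 1 → ok
  c2: data parity 0, sent cp 0 → ok
  c3: data parity 0, sent cp 0 → ok
  c4: data parity 0, sent cp 1 → mismatch
Exactly one row (r0) and one column (c4) fail → the flipped bit is at their intersection.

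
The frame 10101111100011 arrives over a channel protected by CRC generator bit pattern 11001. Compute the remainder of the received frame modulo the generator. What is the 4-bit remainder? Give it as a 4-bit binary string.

0000

Modulo-2 division of 10101111100011 by 11001:
  pos 0: 10101 XOR 11001 = 01100
  pos 1: 11001 XOR 11001 = 00000
  pos 6: 11100 XOR 11001 = 00101
  pos 8: 10101 XOR 11001 = 01100
  pos 9: 11001 XOR 11001 = 00000
Remainder = 0000 (zero — the frame passes the CRC check).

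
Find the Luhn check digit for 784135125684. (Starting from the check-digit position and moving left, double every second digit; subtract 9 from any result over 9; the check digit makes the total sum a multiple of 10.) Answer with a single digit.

Partial digits right→left: 4 8 6 5 2 1 5 3 1 4 8 7
Double every second digit counting from the check-digit position (so the 1st, 3rd, 5th, ... of the partial from the right).
  doubled (with −9 where >9): 8 3 4 1 2 7 → sum 25
  kept as-is: 8 5 1 3 4 7 → sum 28
Total = 25 + 28 = 53.
Check digit = (10 − (53 mod 10)) mod 10 = 7.

7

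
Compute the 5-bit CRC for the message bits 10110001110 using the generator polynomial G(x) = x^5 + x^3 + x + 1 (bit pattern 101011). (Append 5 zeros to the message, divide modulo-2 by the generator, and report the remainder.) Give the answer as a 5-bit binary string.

Append 5 zeros: 1011000111000000. Divide by 101011 (XOR where the leading bit is 1):
  pos 0: 101100 XOR 101011 = 000111
  pos 3: 111011 XOR 101011 = 010000
  pos 4: 100001 XOR 101011 = 001010
  pos 6: 101000 XOR 101011 = 000011
  pos 10: 110000 XOR 101011 = 011011
Remainder (last 5 bits) = 11011. This is the CRC / FCS.

11011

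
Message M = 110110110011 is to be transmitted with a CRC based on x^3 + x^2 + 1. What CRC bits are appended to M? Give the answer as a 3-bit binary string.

Append 3 zeros: 110110110011000. Divide by 1101 (XOR where the leading bit is 1):
  pos 0: 1101 XOR 1101 = 0000
  pos 4: 1011 XOR 1101 = 0110
  pos 5: 1100 XOR 1101 = 0001
  pos 8: 1011 XOR 1101 = 0110
  pos 9: 1100 XOR 1101 = 0001
Remainder (last 3 bits) = 100. This is the CRC / FCS.

100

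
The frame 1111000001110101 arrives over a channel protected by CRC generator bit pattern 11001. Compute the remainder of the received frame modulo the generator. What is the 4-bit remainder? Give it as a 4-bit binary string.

Modulo-2 division of 1111000001110101 by 11001:
  pos 0: 11110 XOR 11001 = 00111
  pos 2: 11100 XOR 11001 = 00101
  pos 4: 10100 XOR 11001 = 01101
  pos 5: 11011 XOR 11001 = 00010
  pos 8: 10110 XOR 11001 = 01111
  pos 9: 11111 XOR 11001 = 00110
  pos 11: 11001 XOR 11001 = 00000
Remainder = 0000 (zero — the frame passes the CRC check).

0000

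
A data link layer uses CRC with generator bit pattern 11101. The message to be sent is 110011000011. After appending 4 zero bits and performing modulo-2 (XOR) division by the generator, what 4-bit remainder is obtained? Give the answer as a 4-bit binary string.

1100

Append 4 zeros: 1100110000110000. Divide by 11101 (XOR where the leading bit is 1):
  pos 0: 11001 XOR 11101 = 00100
  pos 2: 10010 XOR 11101 = 01111
  pos 3: 11110 XOR 11101 = 00011
  pos 6: 11001 XOR 11101 = 00100
  pos 8: 10010 XOR 11101 = 01111
  pos 9: 11110 XOR 11101 = 00011
Remainder (last 4 bits) = 1100. This is the CRC / FCS.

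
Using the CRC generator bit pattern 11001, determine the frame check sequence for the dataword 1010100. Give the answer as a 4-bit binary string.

1011

Append 4 zeros: 10101000000. Divide by 11001 (XOR where the leading bit is 1):
  pos 0: 10101 XOR 11001 = 01100
  pos 1: 11000 XOR 11001 = 00001
  pos 5: 10000 XOR 11001 = 01001
  pos 6: 10010 XOR 11001 = 01011
Remainder (last 4 bits) = 1011. This is the CRC / FCS.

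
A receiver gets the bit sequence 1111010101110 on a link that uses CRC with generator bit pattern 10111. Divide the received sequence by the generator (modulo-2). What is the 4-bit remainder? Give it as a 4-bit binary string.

0100

Modulo-2 division of 1111010101110 by 10111:
  pos 0: 11110 XOR 10111 = 01001
  pos 1: 10011 XOR 10111 = 00100
  pos 3: 10001 XOR 10111 = 00110
  pos 5: 11001 XOR 10111 = 01110
  pos 6: 11101 XOR 10111 = 01010
  pos 7: 10101 XOR 10111 = 00010
Remainder = 0100 (nonzero — an error is detected).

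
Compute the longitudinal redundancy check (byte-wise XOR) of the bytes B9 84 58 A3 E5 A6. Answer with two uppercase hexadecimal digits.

XOR the bytes together:
  start with 0xB9
  0xB9 ⊕ 0x84 = 0x3D
  0x3D ⊕ 0x58 = 0x65
  0x65 ⊕ 0xA3 = 0xC6
  0xC6 ⊕ 0xE5 = 0x23
  0x23 ⊕ 0xA6 = 0x85

85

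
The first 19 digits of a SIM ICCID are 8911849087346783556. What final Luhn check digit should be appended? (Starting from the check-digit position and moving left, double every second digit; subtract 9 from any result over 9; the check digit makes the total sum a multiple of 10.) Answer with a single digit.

8

Partial digits right→left: 6 5 5 3 8 7 6 4 3 7 8 0 9 4 8 1 1 9 8
Double every second digit counting from the check-digit position (so the 1st, 3rd, 5th, ... of the partial from the right).
  doubled (with −9 where >9): 3 1 7 3 6 7 9 7 2 7 → sum 52
  kept as-is: 5 3 7 4 7 0 4 1 9 → sum 40
Total = 52 + 40 = 92.
Check digit = (10 − (92 mod 10)) mod 10 = 8.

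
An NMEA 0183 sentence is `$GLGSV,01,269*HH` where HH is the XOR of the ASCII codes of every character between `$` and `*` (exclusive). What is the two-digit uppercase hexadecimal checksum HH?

75

XOR the ASCII codes of the payload characters:
  'G' = 0x47 → acc = 0x47
  'L' = 0x4C → acc = 0x0B
  'G' = 0x47 → acc = 0x4C
  'S' = 0x53 → acc = 0x1F
  'V' = 0x56 → acc = 0x49
  ',' = 0x2C → acc = 0x65
  '0' = 0x30 → acc = 0x55
  '1' = 0x31 → acc = 0x64
  ',' = 0x2C → acc = 0x48
  '2' = 0x32 → acc = 0x7A
  '6' = 0x36 → acc = 0x4C
  '9' = 0x39 → acc = 0x75
Checksum = 0x75.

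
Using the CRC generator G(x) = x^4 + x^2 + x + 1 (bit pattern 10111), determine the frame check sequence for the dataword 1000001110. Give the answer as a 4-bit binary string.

1111

Append 4 zeros: 10000011100000. Divide by 10111 (XOR where the leading bit is 1):
  pos 0: 10000 XOR 10111 = 00111
  pos 2: 11101 XOR 10111 = 01010
  pos 3: 10101 XOR 10111 = 00010
  pos 6: 10100 XOR 10111 = 00011
  pos 9: 11000 XOR 10111 = 01111
Remainder (last 4 bits) = 1111. This is the CRC / FCS.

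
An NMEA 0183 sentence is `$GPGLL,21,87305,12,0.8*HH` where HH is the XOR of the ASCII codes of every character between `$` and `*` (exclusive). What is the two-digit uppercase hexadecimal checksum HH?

4F

XOR the ASCII codes of the payload characters:
  'G' = 0x47 → acc = 0x47
  'P' = 0x50 → acc = 0x17
  'G' = 0x47 → acc = 0x50
  'L' = 0x4C → acc = 0x1C
  'L' = 0x4C → acc = 0x50
  ',' = 0x2C → acc = 0x7C
  '2' = 0x32 → acc = 0x4E
  '1' = 0x31 → acc = 0x7F
  ',' = 0x2C → acc = 0x53
  '8' = 0x38 → acc = 0x6B
  '7' = 0x37 → acc = 0x5C
  '3' = 0x33 → acc = 0x6F
  '0' = 0x30 → acc = 0x5F
  '5' = 0x35 → acc = 0x6A
  ',' = 0x2C → acc = 0x46
  '1' = 0x31 → acc = 0x77
  '2' = 0x32 → acc = 0x45
  ',' = 0x2C → acc = 0x69
  '0' = 0x30 → acc = 0x59
  '.' = 0x2E → acc = 0x77
  '8' = 0x38 → acc = 0x4F
Checksum = 0x4F.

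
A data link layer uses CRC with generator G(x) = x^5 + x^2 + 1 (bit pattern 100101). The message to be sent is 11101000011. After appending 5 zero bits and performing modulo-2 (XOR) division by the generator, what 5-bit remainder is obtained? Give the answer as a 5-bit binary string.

10110

Append 5 zeros: 1110100001100000. Divide by 100101 (XOR where the leading bit is 1):
  pos 0: 111010 XOR 100101 = 011111
  pos 1: 111110 XOR 100101 = 011011
  pos 2: 110110 XOR 100101 = 010011
  pos 3: 100110 XOR 100101 = 000011
  pos 7: 111100 XOR 100101 = 011001
  pos 8: 110010 XOR 100101 = 010111
  pos 9: 101110 XOR 100101 = 001011
Remainder (last 5 bits) = 10110. This is the CRC / FCS.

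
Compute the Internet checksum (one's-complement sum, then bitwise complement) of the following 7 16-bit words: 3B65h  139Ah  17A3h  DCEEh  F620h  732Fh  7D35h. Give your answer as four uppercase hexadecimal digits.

D5E8

One's-complement addition (fold any carry out of bit 15 back into bit 0):
  0x3B65 + 0x139A = 0x04EFF
  0x4EFF + 0x17A3 = 0x066A2
  0x66A2 + 0xDCEE = 0x14390 → wrap carry → 0x4391
  0x4391 + 0xF620 = 0x139B1 → wrap carry → 0x39B2
  0x39B2 + 0x732F = 0x0ACE1
  0xACE1 + 0x7D35 = 0x12A16 → wrap carry → 0x2A17
One's-complement sum = 0x2A17.
Checksum = ~0x2A17 & 0xFFFF = 0xD5E8.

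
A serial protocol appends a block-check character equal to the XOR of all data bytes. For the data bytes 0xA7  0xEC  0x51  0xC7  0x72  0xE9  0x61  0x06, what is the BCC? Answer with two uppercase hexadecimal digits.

21

XOR the bytes together:
  start with 0xA7
  0xA7 ⊕ 0xEC = 0x4B
  0x4B ⊕ 0x51 = 0x1A
  0x1A ⊕ 0xC7 = 0xDD
  0xDD ⊕ 0x72 = 0xAF
  0xAF ⊕ 0xE9 = 0x46
  0x46 ⊕ 0x61 = 0x27
  0x27 ⊕ 0x06 = 0x21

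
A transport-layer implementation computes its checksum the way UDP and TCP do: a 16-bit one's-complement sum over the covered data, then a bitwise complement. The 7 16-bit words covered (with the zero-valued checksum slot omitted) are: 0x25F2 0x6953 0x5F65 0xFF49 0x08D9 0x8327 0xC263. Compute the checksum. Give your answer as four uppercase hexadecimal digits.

One's-complement addition (fold any carry out of bit 15 back into bit 0):
  0x25F2 + 0x6953 = 0x08F45
  0x8F45 + 0x5F65 = 0x0EEAA
  0xEEAA + 0xFF49 = 0x1EDF3 → wrap carry → 0xEDF4
  0xEDF4 + 0x08D9 = 0x0F6CD
  0xF6CD + 0x8327 = 0x179F4 → wrap carry → 0x79F5
  0x79F5 + 0xC263 = 0x13C58 → wrap carry → 0x3C59
One's-complement sum = 0x3C59.
Checksum = ~0x3C59 & 0xFFFF = 0xC3A6.

C3A6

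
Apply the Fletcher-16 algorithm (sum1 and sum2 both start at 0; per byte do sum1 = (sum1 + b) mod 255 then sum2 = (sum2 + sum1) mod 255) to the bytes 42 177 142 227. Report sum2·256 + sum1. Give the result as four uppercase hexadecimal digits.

Running sums (mod 255):
  after byte 0 (42): sum1=42, sum2=42
  after byte 1 (177): sum1=219, sum2=6
  after byte 2 (142): sum1=106, sum2=112
  after byte 3 (227): sum1=78, sum2=190
Checksum = sum2·256 + sum1 = 190·256 + 78 = 48718 = 0xBE4E.

BE4E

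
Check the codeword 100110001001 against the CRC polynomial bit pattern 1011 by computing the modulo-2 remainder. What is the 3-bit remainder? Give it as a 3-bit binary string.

Modulo-2 division of 100110001001 by 1011:
  pos 0: 1001 XOR 1011 = 0010
  pos 2: 1010 XOR 1011 = 0001
  pos 5: 1001 XOR 1011 = 0010
  pos 7: 1000 XOR 1011 = 0011
Remainder = 111 (nonzero — an error is detected).

111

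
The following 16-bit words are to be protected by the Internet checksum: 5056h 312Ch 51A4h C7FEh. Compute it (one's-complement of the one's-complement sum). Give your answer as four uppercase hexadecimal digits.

One's-complement addition (fold any carry out of bit 15 back into bit 0):
  0x5056 + 0x312C = 0x08182
  0x8182 + 0x51A4 = 0x0D326
  0xD326 + 0xC7FE = 0x19B24 → wrap carry → 0x9B25
One's-complement sum = 0x9B25.
Checksum = ~0x9B25 & 0xFFFF = 0x64DA.

64DA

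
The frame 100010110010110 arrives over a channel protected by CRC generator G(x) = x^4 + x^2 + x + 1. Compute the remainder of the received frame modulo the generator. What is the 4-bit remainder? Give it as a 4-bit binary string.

Modulo-2 division of 100010110010110 by 10111:
  pos 0: 10001 XOR 10111 = 00110
  pos 2: 11001 XOR 10111 = 01110
  pos 3: 11101 XOR 10111 = 01010
  pos 4: 10100 XOR 10111 = 00011
  pos 7: 11010 XOR 10111 = 01101
  pos 8: 11011 XOR 10111 = 01100
  pos 9: 11001 XOR 10111 = 01110
  pos 10: 11100 XOR 10111 = 01011
Remainder = 1011 (nonzero — an error is detected).

1011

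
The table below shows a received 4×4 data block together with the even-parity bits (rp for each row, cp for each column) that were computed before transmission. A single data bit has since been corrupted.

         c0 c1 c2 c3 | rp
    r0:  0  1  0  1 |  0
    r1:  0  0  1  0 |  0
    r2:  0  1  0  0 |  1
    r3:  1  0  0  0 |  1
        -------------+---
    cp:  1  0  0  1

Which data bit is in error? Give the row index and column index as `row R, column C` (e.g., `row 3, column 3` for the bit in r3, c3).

row 1, column 2

Recompute each row's even parity and compare to rp:
  r0: data parity 0, sent rp 0 → ok
  r1: data parity 1, sent rp 0 → mismatch
  r2: data parity 1, sent rp 1 → ok
  r3: data parity 1, sent rp 1 → ok
Recompute each column's even parity and compare to cp:
  c0: data parity 1, sent cp 1 → ok
  c1: data parity 0, sent cp 0 → ok
  c2: data parity 1, sent cp 0 → mismatch
  c3: data parity 1, sent cp 1 → ok
Exactly one row (r1) and one column (c2) fail → the flipped bit is at their intersection.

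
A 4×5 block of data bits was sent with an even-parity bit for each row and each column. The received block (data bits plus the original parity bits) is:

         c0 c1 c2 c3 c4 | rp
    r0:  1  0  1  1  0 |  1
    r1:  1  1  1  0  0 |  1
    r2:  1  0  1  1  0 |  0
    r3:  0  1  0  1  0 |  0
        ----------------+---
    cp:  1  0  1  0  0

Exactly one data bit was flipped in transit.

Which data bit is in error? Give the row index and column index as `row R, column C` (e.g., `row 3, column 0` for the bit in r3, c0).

row 2, column 3

Recompute each row's even parity and compare to rp:
  r0: data parity 1, sent rp 1 → ok
  r1: data parity 1, sent rp 1 → ok
  r2: data parity 1, sent rp 0 → mismatch
  r3: data parity 0, sent rp 0 → ok
Recompute each column's even parity and compare to cp:
  c0: data parity 1, sent cp 1 → ok
  c1: data parity 0, sent cp 0 → ok
  c2: data parity 1, sent cp 1 → ok
  c3: data parity 1, sent cp 0 → mismatch
  c4: data parity 0, sent cp 0 → ok
Exactly one row (r2) and one column (c3) fail → the flipped bit is at their intersection.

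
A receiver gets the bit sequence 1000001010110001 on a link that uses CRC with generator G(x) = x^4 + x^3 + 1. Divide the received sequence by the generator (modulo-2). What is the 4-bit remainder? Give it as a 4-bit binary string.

0000

Modulo-2 division of 1000001010110001 by 11001:
  pos 0: 10000 XOR 11001 = 01001
  pos 1: 10010 XOR 11001 = 01011
  pos 2: 10111 XOR 11001 = 01110
  pos 3: 11100 XOR 11001 = 00101
  pos 5: 10110 XOR 11001 = 01111
  pos 6: 11111 XOR 11001 = 00110
  pos 8: 11010 XOR 11001 = 00011
  pos 11: 11001 XOR 11001 = 00000
Remainder = 0000 (zero — the frame passes the CRC check).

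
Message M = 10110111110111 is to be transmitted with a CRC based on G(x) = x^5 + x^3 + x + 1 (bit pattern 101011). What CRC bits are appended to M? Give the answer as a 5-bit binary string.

10110

Append 5 zeros: 1011011111011100000. Divide by 101011 (XOR where the leading bit is 1):
  pos 0: 101101 XOR 101011 = 000110
  pos 3: 110111 XOR 101011 = 011100
  pos 4: 111001 XOR 101011 = 010010
  pos 5: 100100 XOR 101011 = 001111
  pos 7: 111111 XOR 101011 = 010100
  pos 8: 101001 XOR 101011 = 000010
  pos 12: 100000 XOR 101011 = 001011
Remainder (last 5 bits) = 10110. This is the CRC / FCS.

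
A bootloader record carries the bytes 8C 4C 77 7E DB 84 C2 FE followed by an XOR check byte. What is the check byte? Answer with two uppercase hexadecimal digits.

XOR the bytes together:
  start with 0x8C
  0x8C ⊕ 0x4C = 0xC0
  0xC0 ⊕ 0x77 = 0xB7
  0xB7 ⊕ 0x7E = 0xC9
  0xC9 ⊕ 0xDB = 0x12
  0x12 ⊕ 0x84 = 0x96
  0x96 ⊕ 0xC2 = 0x54
  0x54 ⊕ 0xFE = 0xAA

AA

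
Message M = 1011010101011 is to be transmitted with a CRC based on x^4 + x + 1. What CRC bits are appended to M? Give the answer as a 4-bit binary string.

1100

Append 4 zeros: 10110101010110000. Divide by 10011 (XOR where the leading bit is 1):
  pos 0: 10110 XOR 10011 = 00101
  pos 2: 10110 XOR 10011 = 00101
  pos 4: 10110 XOR 10011 = 00101
  pos 6: 10110 XOR 10011 = 00101
  pos 8: 10111 XOR 10011 = 00100
  pos 10: 10000 XOR 10011 = 00011
Remainder (last 4 bits) = 1100. This is the CRC / FCS.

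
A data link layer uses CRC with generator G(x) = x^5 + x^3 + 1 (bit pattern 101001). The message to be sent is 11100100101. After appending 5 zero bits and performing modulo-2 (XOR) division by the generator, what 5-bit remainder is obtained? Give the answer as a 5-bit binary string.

00111

Append 5 zeros: 1110010010100000. Divide by 101001 (XOR where the leading bit is 1):
  pos 0: 111001 XOR 101001 = 010000
  pos 1: 100000 XOR 101001 = 001001
  pos 3: 100101 XOR 101001 = 001100
  pos 5: 110001 XOR 101001 = 011000
  pos 6: 110000 XOR 101001 = 011001
  pos 7: 110010 XOR 101001 = 011011
  pos 8: 110110 XOR 101001 = 011111
  pos 9: 111110 XOR 101001 = 010111
  pos 10: 101110 XOR 101001 = 000111
Remainder (last 5 bits) = 00111. This is the CRC / FCS.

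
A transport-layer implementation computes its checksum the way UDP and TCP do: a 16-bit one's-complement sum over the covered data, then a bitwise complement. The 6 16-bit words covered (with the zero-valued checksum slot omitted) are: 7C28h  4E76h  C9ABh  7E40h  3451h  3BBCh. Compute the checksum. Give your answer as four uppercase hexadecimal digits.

One's-complement addition (fold any carry out of bit 15 back into bit 0):
  0x7C28 + 0x4E76 = 0x0CA9E
  0xCA9E + 0xC9AB = 0x19449 → wrap carry → 0x944A
  0x944A + 0x7E40 = 0x1128A → wrap carry → 0x128B
  0x128B + 0x3451 = 0x046DC
  0x46DC + 0x3BBC = 0x08298
One's-complement sum = 0x8298.
Checksum = ~0x8298 & 0xFFFF = 0x7D67.

7D67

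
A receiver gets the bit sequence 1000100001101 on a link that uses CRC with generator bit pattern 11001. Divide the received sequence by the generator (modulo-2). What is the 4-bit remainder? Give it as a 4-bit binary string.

Modulo-2 division of 1000100001101 by 11001:
  pos 0: 10001 XOR 11001 = 01000
  pos 1: 10000 XOR 11001 = 01001
  pos 2: 10010 XOR 11001 = 01011
  pos 3: 10110 XOR 11001 = 01111
  pos 4: 11110 XOR 11001 = 00111
  pos 6: 11111 XOR 11001 = 00110
  pos 8: 11001 XOR 11001 = 00000
Remainder = 0000 (zero — the frame passes the CRC check).

0000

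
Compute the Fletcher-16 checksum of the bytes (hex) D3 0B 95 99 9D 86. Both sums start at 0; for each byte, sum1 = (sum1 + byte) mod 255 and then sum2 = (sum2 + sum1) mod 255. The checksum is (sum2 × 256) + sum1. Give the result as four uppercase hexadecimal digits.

Running sums (mod 255):
  after byte 0 (D3): sum1=211, sum2=211
  after byte 1 (0B): sum1=222, sum2=178
  after byte 2 (95): sum1=116, sum2=39
  after byte 3 (99): sum1=14, sum2=53
  after byte 4 (9D): sum1=171, sum2=224
  after byte 5 (86): sum1=50, sum2=19
Checksum = sum2·256 + sum1 = 19·256 + 50 = 4914 = 0x1332.

1332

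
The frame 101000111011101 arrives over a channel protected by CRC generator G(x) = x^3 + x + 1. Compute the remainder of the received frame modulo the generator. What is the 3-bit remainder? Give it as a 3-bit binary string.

000

Modulo-2 division of 101000111011101 by 1011:
  pos 0: 1010 XOR 1011 = 0001
  pos 3: 1001 XOR 1011 = 0010
  pos 5: 1011 XOR 1011 = 0000
  pos 10: 1110 XOR 1011 = 0101
  pos 11: 1011 XOR 1011 = 0000
Remainder = 000 (zero — the frame passes the CRC check).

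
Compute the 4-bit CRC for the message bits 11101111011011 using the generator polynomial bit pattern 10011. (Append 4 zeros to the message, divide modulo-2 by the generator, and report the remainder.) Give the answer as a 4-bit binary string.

0111

Append 4 zeros: 111011110110110000. Divide by 10011 (XOR where the leading bit is 1):
  pos 0: 11101 XOR 10011 = 01110
  pos 1: 11101 XOR 10011 = 01110
  pos 2: 11101 XOR 10011 = 01110
  pos 3: 11101 XOR 10011 = 01110
  pos 4: 11100 XOR 10011 = 01111
  pos 5: 11111 XOR 10011 = 01100
  pos 6: 11001 XOR 10011 = 01010
  pos 7: 10100 XOR 10011 = 00111
  pos 9: 11111 XOR 10011 = 01100
  pos 10: 11000 XOR 10011 = 01011
  pos 11: 10110 XOR 10011 = 00101
  pos 13: 10100 XOR 10011 = 00111
Remainder (last 4 bits) = 0111. This is the CRC / FCS.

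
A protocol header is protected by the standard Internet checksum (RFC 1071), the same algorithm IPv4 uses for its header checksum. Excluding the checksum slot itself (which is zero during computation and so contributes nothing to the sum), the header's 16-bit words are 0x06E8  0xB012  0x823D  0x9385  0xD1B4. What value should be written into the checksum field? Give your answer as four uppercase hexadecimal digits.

618D

One's-complement addition (fold any carry out of bit 15 back into bit 0):
  0x06E8 + 0xB012 = 0x0B6FA
  0xB6FA + 0x823D = 0x13937 → wrap carry → 0x3938
  0x3938 + 0x9385 = 0x0CCBD
  0xCCBD + 0xD1B4 = 0x19E71 → wrap carry → 0x9E72
One's-complement sum = 0x9E72.
Checksum = ~0x9E72 & 0xFFFF = 0x618D.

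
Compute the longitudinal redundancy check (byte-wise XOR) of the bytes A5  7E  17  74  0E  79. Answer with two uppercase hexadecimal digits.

CF

XOR the bytes together:
  start with 0xA5
  0xA5 ⊕ 0x7E = 0xDB
  0xDB ⊕ 0x17 = 0xCC
  0xCC ⊕ 0x74 = 0xB8
  0xB8 ⊕ 0x0E = 0xB6
  0xB6 ⊕ 0x79 = 0xCF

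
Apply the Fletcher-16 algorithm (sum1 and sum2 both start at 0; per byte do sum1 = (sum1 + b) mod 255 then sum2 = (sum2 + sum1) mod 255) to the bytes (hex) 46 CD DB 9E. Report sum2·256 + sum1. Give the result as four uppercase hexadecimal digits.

Running sums (mod 255):
  after byte 0 (46): sum1=70, sum2=70
  after byte 1 (CD): sum1=20, sum2=90
  after byte 2 (DB): sum1=239, sum2=74
  after byte 3 (9E): sum1=142, sum2=216
Checksum = sum2·256 + sum1 = 216·256 + 142 = 55438 = 0xD88E.

D88E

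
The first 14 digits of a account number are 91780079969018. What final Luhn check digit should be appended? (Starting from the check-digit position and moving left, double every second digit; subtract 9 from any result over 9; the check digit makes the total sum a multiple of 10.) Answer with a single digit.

Partial digits right→left: 8 1 0 9 6 9 9 7 0 0 8 7 1 9
Double every second digit counting from the check-digit position (so the 1st, 3rd, 5th, ... of the partial from the right).
  doubled (with −9 where >9): 7 0 3 9 0 7 2 → sum 28
  kept as-is: 1 9 9 7 0 7 9 → sum 42
Total = 28 + 42 = 70.
Check digit = (10 − (70 mod 10)) mod 10 = 0.

0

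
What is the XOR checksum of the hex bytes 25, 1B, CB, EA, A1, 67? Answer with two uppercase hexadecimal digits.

XOR the bytes together:
  start with 0x25
  0x25 ⊕ 0x1B = 0x3E
  0x3E ⊕ 0xCB = 0xF5
  0xF5 ⊕ 0xEA = 0x1F
  0x1F ⊕ 0xA1 = 0xBE
  0xBE ⊕ 0x67 = 0xD9

D9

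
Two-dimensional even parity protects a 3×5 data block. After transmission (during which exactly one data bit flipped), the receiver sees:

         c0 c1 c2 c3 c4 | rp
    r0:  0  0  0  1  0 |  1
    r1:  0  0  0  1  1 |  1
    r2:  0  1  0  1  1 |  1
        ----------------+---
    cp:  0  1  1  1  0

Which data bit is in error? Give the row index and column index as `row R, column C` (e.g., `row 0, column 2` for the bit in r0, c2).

row 1, column 2

Recompute each row's even parity and compare to rp:
  r0: data parity 1, sent rp 1 → ok
  r1: data parity 0, sent rp 1 → mismatch
  r2: data parity 1, sent rp 1 → ok
Recompute each column's even parity and compare to cp:
  c0: data parity 0, sent cp 0 → ok
  c1: data parity 1, sent cp 1 → ok
  c2: data parity 0, sent cp 1 → mismatch
  c3: data parity 1, sent cp 1 → ok
  c4: data parity 0, sent cp 0 → ok
Exactly one row (r1) and one column (c2) fail → the flipped bit is at their intersection.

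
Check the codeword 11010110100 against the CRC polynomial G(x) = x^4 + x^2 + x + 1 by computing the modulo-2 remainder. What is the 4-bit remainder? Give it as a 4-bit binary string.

Modulo-2 division of 11010110100 by 10111:
  pos 0: 11010 XOR 10111 = 01101
  pos 1: 11011 XOR 10111 = 01100
  pos 2: 11001 XOR 10111 = 01110
  pos 3: 11100 XOR 10111 = 01011
  pos 4: 10111 XOR 10111 = 00000
Remainder = 0000 (zero — the frame passes the CRC check).

0000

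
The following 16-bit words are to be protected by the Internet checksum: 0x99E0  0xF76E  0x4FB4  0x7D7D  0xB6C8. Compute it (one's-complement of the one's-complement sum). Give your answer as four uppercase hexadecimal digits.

EAB5

One's-complement addition (fold any carry out of bit 15 back into bit 0):
  0x99E0 + 0xF76E = 0x1914E → wrap carry → 0x914F
  0x914F + 0x4FB4 = 0x0E103
  0xE103 + 0x7D7D = 0x15E80 → wrap carry → 0x5E81
  0x5E81 + 0xB6C8 = 0x11549 → wrap carry → 0x154A
One's-complement sum = 0x154A.
Checksum = ~0x154A & 0xFFFF = 0xEAB5.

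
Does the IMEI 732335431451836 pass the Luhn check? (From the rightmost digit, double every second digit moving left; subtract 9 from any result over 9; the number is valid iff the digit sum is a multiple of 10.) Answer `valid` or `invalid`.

From the right, keep odd positions and double even positions (subtract 9 from any doubled value over 9):
  doubled (positions 2,4,...): 6 2 8 6 1 6 6 → sum 35
  kept (positions 1,3,...): 6 8 5 1 4 3 2 7 → sum 36
Total = 71.
71 mod 10 = 1, so the number is invalid.

invalid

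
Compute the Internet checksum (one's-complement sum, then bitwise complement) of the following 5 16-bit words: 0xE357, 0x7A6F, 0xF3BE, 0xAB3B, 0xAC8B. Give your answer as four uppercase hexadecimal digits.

One's-complement addition (fold any carry out of bit 15 back into bit 0):
  0xE357 + 0x7A6F = 0x15DC6 → wrap carry → 0x5DC7
  0x5DC7 + 0xF3BE = 0x15185 → wrap carry → 0x5186
  0x5186 + 0xAB3B = 0x0FCC1
  0xFCC1 + 0xAC8B = 0x1A94C → wrap carry → 0xA94D
One's-complement sum = 0xA94D.
Checksum = ~0xA94D & 0xFFFF = 0x56B2.

56B2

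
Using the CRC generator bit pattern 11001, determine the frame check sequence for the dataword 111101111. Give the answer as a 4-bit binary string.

Append 4 zeros: 1111011110000. Divide by 11001 (XOR where the leading bit is 1):
  pos 0: 11110 XOR 11001 = 00111
  pos 2: 11111 XOR 11001 = 00110
  pos 4: 11011 XOR 11001 = 00010
  pos 7: 10000 XOR 11001 = 01001
  pos 8: 10010 XOR 11001 = 01011
Remainder (last 4 bits) = 1011. This is the CRC / FCS.

1011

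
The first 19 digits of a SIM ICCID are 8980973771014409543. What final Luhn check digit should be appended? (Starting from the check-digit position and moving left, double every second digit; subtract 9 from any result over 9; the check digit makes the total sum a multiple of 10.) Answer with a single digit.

Partial digits right→left: 3 4 5 9 0 4 4 1 0 1 7 7 3 7 9 0 8 9 8
Double every second digit counting from the check-digit position (so the 1st, 3rd, 5th, ... of the partial from the right).
  doubled (with −9 where >9): 6 1 0 8 0 5 6 9 7 7 → sum 49
  kept as-is: 4 9 4 1 1 7 7 0 9 → sum 42
Total = 49 + 42 = 91.
Check digit = (10 − (91 mod 10)) mod 10 = 9.

9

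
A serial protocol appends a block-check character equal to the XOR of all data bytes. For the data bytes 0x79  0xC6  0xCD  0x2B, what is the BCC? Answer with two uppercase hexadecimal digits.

59

XOR the bytes together:
  start with 0x79
  0x79 ⊕ 0xC6 = 0xBF
  0xBF ⊕ 0xCD = 0x72
  0x72 ⊕ 0x2B = 0x59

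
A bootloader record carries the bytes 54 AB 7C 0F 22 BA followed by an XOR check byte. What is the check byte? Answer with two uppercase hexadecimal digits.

XOR the bytes together:
  start with 0x54
  0x54 ⊕ 0xAB = 0xFF
  0xFF ⊕ 0x7C = 0x83
  0x83 ⊕ 0x0F = 0x8C
  0x8C ⊕ 0x22 = 0xAE
  0xAE ⊕ 0xBA = 0x14

14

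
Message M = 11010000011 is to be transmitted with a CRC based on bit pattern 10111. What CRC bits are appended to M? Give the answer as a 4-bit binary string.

Append 4 zeros: 110100000110000. Divide by 10111 (XOR where the leading bit is 1):
  pos 0: 11010 XOR 10111 = 01101
  pos 1: 11010 XOR 10111 = 01101
  pos 2: 11010 XOR 10111 = 01101
  pos 3: 11010 XOR 10111 = 01101
  pos 4: 11010 XOR 10111 = 01101
  pos 5: 11011 XOR 10111 = 01100
  pos 6: 11001 XOR 10111 = 01110
  pos 7: 11100 XOR 10111 = 01011
  pos 8: 10110 XOR 10111 = 00001
Remainder (last 4 bits) = 0100. This is the CRC / FCS.

0100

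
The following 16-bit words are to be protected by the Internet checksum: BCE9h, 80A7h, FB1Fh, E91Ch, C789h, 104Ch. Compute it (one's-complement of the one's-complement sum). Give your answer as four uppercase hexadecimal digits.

One's-complement addition (fold any carry out of bit 15 back into bit 0):
  0xBCE9 + 0x80A7 = 0x13D90 → wrap carry → 0x3D91
  0x3D91 + 0xFB1F = 0x138B0 → wrap carry → 0x38B1
  0x38B1 + 0xE91C = 0x121CD → wrap carry → 0x21CE
  0x21CE + 0xC789 = 0x0E957
  0xE957 + 0x104C = 0x0F9A3
One's-complement sum = 0xF9A3.
Checksum = ~0xF9A3 & 0xFFFF = 0x065C.

065C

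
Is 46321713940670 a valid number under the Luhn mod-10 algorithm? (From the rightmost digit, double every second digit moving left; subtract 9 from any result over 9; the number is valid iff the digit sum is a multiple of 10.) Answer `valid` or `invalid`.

From the right, keep odd positions and double even positions (subtract 9 from any doubled value over 9):
  doubled (positions 2,4,...): 5 0 9 2 2 6 8 → sum 32
  kept (positions 1,3,...): 0 6 4 3 7 2 6 → sum 28
Total = 60.
60 mod 10 = 0, so the number is valid.

valid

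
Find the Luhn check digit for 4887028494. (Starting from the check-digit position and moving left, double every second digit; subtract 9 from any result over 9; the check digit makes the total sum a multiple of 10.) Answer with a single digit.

Partial digits right→left: 4 9 4 8 2 0 7 8 8 4
Double every second digit counting from the check-digit position (so the 1st, 3rd, 5th, ... of the partial from the right).
  doubled (with −9 where >9): 8 8 4 5 7 → sum 32
  kept as-is: 9 8 0 8 4 → sum 29
Total = 32 + 29 = 61.
Check digit = (10 − (61 mod 10)) mod 10 = 9.

9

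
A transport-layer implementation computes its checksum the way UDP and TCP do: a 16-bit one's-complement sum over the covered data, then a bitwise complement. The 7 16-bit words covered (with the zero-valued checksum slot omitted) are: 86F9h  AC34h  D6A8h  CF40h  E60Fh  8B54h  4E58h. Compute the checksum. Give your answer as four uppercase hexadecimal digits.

One's-complement addition (fold any carry out of bit 15 back into bit 0):
  0x86F9 + 0xAC34 = 0x1332D → wrap carry → 0x332E
  0x332E + 0xD6A8 = 0x109D6 → wrap carry → 0x09D7
  0x09D7 + 0xCF40 = 0x0D917
  0xD917 + 0xE60F = 0x1BF26 → wrap carry → 0xBF27
  0xBF27 + 0x8B54 = 0x14A7B → wrap carry → 0x4A7C
  0x4A7C + 0x4E58 = 0x098D4
One's-complement sum = 0x98D4.
Checksum = ~0x98D4 & 0xFFFF = 0x672B.

672B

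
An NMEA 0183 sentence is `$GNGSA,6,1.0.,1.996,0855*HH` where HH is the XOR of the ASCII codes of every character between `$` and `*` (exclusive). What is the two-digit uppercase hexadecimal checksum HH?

4A

XOR the ASCII codes of the payload characters:
  'G' = 0x47 → acc = 0x47
  'N' = 0x4E → acc = 0x09
  'G' = 0x47 → acc = 0x4E
  'S' = 0x53 → acc = 0x1D
  'A' = 0x41 → acc = 0x5C
  ',' = 0x2C → acc = 0x70
  '6' = 0x36 → acc = 0x46
  ',' = 0x2C → acc = 0x6A
  '1' = 0x31 → acc = 0x5B
  '.' = 0x2E → acc = 0x75
  '0' = 0x30 → acc = 0x45
  '.' = 0x2E → acc = 0x6B
  ',' = 0x2C → acc = 0x47
  '1' = 0x31 → acc = 0x76
  '.' = 0x2E → acc = 0x58
  '9' = 0x39 → acc = 0x61
  '9' = 0x39 → acc = 0x58
  '6' = 0x36 → acc = 0x6E
  ',' = 0x2C → acc = 0x42
  '0' = 0x30 → acc = 0x72
  '8' = 0x38 → acc = 0x4A
  '5' = 0x35 → acc = 0x7F
  '5' = 0x35 → acc = 0x4A
Checksum = 0x4A.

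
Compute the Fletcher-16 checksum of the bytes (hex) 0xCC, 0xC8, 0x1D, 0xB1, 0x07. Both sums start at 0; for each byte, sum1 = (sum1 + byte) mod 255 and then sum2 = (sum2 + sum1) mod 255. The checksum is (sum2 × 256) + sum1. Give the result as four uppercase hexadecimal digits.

Running sums (mod 255):
  after byte 0 (0xCC): sum1=204, sum2=204
  after byte 1 (0xC8): sum1=149, sum2=98
  after byte 2 (0x1D): sum1=178, sum2=21
  after byte 3 (0xB1): sum1=100, sum2=121
  after byte 4 (0x07): sum1=107, sum2=228
Checksum = sum2·256 + sum1 = 228·256 + 107 = 58475 = 0xE46B.

E46B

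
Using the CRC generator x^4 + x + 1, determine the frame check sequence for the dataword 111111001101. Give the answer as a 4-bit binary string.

Append 4 zeros: 1111110011010000. Divide by 10011 (XOR where the leading bit is 1):
  pos 0: 11111 XOR 10011 = 01100
  pos 1: 11001 XOR 10011 = 01010
  pos 2: 10100 XOR 10011 = 00111
  pos 4: 11101 XOR 10011 = 01110
  pos 5: 11101 XOR 10011 = 01110
  pos 6: 11100 XOR 10011 = 01111
  pos 7: 11111 XOR 10011 = 01100
  pos 8: 11000 XOR 10011 = 01011
  pos 9: 10110 XOR 10011 = 00101
  pos 11: 10100 XOR 10011 = 00111
Remainder (last 4 bits) = 0111. This is the CRC / FCS.

0111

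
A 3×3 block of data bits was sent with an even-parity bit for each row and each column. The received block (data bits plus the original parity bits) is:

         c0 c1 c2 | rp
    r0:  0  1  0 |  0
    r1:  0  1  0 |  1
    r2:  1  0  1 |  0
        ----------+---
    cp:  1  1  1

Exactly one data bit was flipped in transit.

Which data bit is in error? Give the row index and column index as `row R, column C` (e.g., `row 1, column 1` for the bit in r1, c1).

Recompute each row's even parity and compare to rp:
  r0: data parity 1, sent rp 0 → mismatch
  r1: data parity 1, sent rp 1 → ok
  r2: data parity 0, sent rp 0 → ok
Recompute each column's even parity and compare to cp:
  c0: data parity 1, sent cp 1 → ok
  c1: data parity 0, sent cp 1 → mismatch
  c2: data parity 1, sent cp 1 → ok
Exactly one row (r0) and one column (c1) fail → the flipped bit is at their intersection.

row 0, column 1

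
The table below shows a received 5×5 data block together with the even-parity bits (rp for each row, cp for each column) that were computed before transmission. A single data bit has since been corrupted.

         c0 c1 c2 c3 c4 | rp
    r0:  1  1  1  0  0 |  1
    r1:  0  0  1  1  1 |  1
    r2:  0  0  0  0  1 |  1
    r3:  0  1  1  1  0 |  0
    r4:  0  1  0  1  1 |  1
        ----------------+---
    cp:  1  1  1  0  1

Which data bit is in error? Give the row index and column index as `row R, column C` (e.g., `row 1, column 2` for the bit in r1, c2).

Recompute each row's even parity and compare to rp:
  r0: data parity 1, sent rp 1 → ok
  r1: data parity 1, sent rp 1 → ok
  r2: data parity 1, sent rp 1 → ok
  r3: data parity 1, sent rp 0 → mismatch
  r4: data parity 1, sent rp 1 → ok
Recompute each column's even parity and compare to cp:
  c0: data parity 1, sent cp 1 → ok
  c1: data parity 1, sent cp 1 → ok
  c2: data parity 1, sent cp 1 → ok
  c3: data parity 1, sent cp 0 → mismatch
  c4: data parity 1, sent cp 1 → ok
Exactly one row (r3) and one column (c3) fail → the flipped bit is at their intersection.

row 3, column 3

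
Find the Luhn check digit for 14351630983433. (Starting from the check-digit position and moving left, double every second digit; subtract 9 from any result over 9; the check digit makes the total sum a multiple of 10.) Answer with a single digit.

4

Partial digits right→left: 3 3 4 3 8 9 0 3 6 1 5 3 4 1
Double every second digit counting from the check-digit position (so the 1st, 3rd, 5th, ... of the partial from the right).
  doubled (with −9 where >9): 6 8 7 0 3 1 8 → sum 33
  kept as-is: 3 3 9 3 1 3 1 → sum 23
Total = 33 + 23 = 56.
Check digit = (10 − (56 mod 10)) mod 10 = 4.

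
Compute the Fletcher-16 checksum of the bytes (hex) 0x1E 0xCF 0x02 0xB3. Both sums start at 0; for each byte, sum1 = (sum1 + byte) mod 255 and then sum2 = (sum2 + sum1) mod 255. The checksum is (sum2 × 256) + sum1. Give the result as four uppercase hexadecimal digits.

Running sums (mod 255):
  after byte 0 (0x1E): sum1=30, sum2=30
  after byte 1 (0xCF): sum1=237, sum2=12
  after byte 2 (0x02): sum1=239, sum2=251
  after byte 3 (0xB3): sum1=163, sum2=159
Checksum = sum2·256 + sum1 = 159·256 + 163 = 40867 = 0x9FA3.

9FA3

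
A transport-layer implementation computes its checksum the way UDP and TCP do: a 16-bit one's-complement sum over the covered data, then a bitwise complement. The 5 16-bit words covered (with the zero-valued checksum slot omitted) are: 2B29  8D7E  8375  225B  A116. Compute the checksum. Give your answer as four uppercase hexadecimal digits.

One's-complement addition (fold any carry out of bit 15 back into bit 0):
  0x2B29 + 0x8D7E = 0x0B8A7
  0xB8A7 + 0x8375 = 0x13C1C → wrap carry → 0x3C1D
  0x3C1D + 0x225B = 0x05E78
  0x5E78 + 0xA116 = 0x0FF8E
One's-complement sum = 0xFF8E.
Checksum = ~0xFF8E & 0xFFFF = 0x0071.

0071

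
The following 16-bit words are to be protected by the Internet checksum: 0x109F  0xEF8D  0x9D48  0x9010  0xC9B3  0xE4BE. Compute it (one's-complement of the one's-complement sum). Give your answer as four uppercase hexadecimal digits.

2407

One's-complement addition (fold any carry out of bit 15 back into bit 0):
  0x109F + 0xEF8D = 0x1002C → wrap carry → 0x002D
  0x002D + 0x9D48 = 0x09D75
  0x9D75 + 0x9010 = 0x12D85 → wrap carry → 0x2D86
  0x2D86 + 0xC9B3 = 0x0F739
  0xF739 + 0xE4BE = 0x1DBF7 → wrap carry → 0xDBF8
One's-complement sum = 0xDBF8.
Checksum = ~0xDBF8 & 0xFFFF = 0x2407.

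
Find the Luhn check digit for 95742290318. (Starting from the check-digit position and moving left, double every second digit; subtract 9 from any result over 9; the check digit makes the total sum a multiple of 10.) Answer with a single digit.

Partial digits right→left: 8 1 3 0 9 2 2 4 7 5 9
Double every second digit counting from the check-digit position (so the 1st, 3rd, 5th, ... of the partial from the right).
  doubled (with −9 where >9): 7 6 9 4 5 9 → sum 40
  kept as-is: 1 0 2 4 5 → sum 12
Total = 40 + 12 = 52.
Check digit = (10 − (52 mod 10)) mod 10 = 8.

8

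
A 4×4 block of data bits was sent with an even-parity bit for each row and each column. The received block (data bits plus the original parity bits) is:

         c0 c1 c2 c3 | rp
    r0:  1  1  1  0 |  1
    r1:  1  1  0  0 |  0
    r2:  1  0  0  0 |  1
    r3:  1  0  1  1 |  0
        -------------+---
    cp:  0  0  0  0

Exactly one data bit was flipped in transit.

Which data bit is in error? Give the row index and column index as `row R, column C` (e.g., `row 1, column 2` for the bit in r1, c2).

Recompute each row's even parity and compare to rp:
  r0: data parity 1, sent rp 1 → ok
  r1: data parity 0, sent rp 0 → ok
  r2: data parity 1, sent rp 1 → ok
  r3: data parity 1, sent rp 0 → mismatch
Recompute each column's even parity and compare to cp:
  c0: data parity 0, sent cp 0 → ok
  c1: data parity 0, sent cp 0 → ok
  c2: data parity 0, sent cp 0 → ok
  c3: data parity 1, sent cp 0 → mismatch
Exactly one row (r3) and one column (c3) fail → the flipped bit is at their intersection.

row 3, column 3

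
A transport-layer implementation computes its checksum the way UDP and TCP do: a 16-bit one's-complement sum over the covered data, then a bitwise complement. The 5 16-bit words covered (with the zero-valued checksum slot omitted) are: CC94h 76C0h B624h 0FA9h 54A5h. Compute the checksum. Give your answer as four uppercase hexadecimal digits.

One's-complement addition (fold any carry out of bit 15 back into bit 0):
  0xCC94 + 0x76C0 = 0x14354 → wrap carry → 0x4355
  0x4355 + 0xB624 = 0x0F979
  0xF979 + 0x0FA9 = 0x10922 → wrap carry → 0x0923
  0x0923 + 0x54A5 = 0x05DC8
One's-complement sum = 0x5DC8.
Checksum = ~0x5DC8 & 0xFFFF = 0xA237.

A237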